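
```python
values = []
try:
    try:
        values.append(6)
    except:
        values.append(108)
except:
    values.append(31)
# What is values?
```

Step-by-step execution trace:
1. Inner try: `values.append(6)` → values = [6]. No exception raised.
2. Inner `except` is skipped.
3. Inner try completes normally; outer `except` is skipped.
Result: [6]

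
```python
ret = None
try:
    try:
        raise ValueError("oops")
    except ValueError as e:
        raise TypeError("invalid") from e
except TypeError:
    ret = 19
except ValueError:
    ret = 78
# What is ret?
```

Step-by-step execution trace:
1. Inner try raises ValueError; inner `except ValueError as e` catches it.
2. `raise TypeError(...) from e` raises TypeError (ValueError is attached as __cause__, but only TypeError is active).
3. Outer `except TypeError` matches → ret = 19.
4. `except ValueError` is not reached.
Result: 19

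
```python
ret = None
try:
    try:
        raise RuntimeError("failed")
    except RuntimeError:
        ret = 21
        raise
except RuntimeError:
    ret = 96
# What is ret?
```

Step-by-step execution trace:
1. Inner try: `raise RuntimeError("failed")` raises RuntimeError.
2. Inner `except RuntimeError` matches → ret = 21.
3. bare `raise` re-raises the same RuntimeError.
4. Outer `except RuntimeError` matches → ret = 96.
Result: 96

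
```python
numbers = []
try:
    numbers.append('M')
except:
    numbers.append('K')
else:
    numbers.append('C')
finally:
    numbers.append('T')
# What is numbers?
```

Step-by-step execution trace:
1. try: `numbers.append('M')` → numbers = ['M']. No exception raised.
2. `except` is skipped.
3. `else` runs: `numbers.append('C')` → numbers = ['M', 'C'].
4. `finally` always runs: `numbers.append('T')` → numbers = ['M', 'C', 'T'].
Result: ['M', 'C', 'T']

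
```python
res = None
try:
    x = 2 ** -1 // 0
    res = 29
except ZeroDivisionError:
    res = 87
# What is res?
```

Step-by-step execution trace:
1. `x = 2 ** -1 // 0` raises ZeroDivisionError.
2. `res = 29` is not reached.
3. `except ZeroDivisionError` matches → res = 87.
Result: 87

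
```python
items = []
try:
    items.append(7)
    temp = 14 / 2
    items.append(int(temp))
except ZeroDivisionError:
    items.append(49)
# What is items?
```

Step-by-step execution trace:
1. try: `items.append(7)` → items = [7].
2. `temp = 14 / 2` → temp = 7.0. No exception raised.
3. `items.append(int(temp))` → items = [7, 7].
4. `except ZeroDivisionError` is skipped (no exception was raised).
Result: [7, 7]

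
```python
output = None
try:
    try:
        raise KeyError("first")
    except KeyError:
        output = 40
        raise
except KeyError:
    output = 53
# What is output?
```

Step-by-step execution trace:
1. Inner try: `raise KeyError("first")` raises KeyError.
2. Inner `except KeyError` matches → output = 40.
3. bare `raise` re-raises the same KeyError.
4. Outer `except KeyError` matches → output = 53.
Result: 53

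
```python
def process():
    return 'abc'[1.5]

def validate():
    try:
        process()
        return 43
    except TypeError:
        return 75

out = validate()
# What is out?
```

Step-by-step execution trace:
1. `validate()` calls `process()`.
2. `process()` evaluates `'abc'[1.5]`, which raises TypeError; it propagates to the caller.
3. `return 43` is not reached.
4. `except TypeError` in validate matches → returns 75.
5. out = 75.
Result: 75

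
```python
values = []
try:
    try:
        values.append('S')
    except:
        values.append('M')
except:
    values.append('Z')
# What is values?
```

Step-by-step execution trace:
1. Inner try: `values.append('S')` → values = ['S']. No exception raised.
2. Inner `except` is skipped.
3. Inner try completes normally; outer `except` is skipped.
Result: ['S']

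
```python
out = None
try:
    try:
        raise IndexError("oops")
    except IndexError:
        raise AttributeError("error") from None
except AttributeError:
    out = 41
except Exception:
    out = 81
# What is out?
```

Step-by-step execution trace:
1. Inner try raises IndexError; inner `except IndexError` catches it.
2. `raise AttributeError(...) from None` raises AttributeError (from None suppresses __context__, but the active exception is still AttributeError).
3. Outer `except AttributeError` matches → out = 41.
4. `except Exception` is not reached.
Result: 41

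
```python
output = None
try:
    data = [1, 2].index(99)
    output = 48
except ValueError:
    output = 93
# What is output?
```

Step-by-step execution trace:
1. `data = [1, 2].index(99)` raises ValueError.
2. `output = 48` is not reached.
3. `except ValueError` matches → output = 93.
Result: 93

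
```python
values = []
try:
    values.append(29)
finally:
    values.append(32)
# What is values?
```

Step-by-step execution trace:
1. try: `values.append(29)` → values = [29].
2. The try body completes without raising.
3. finally always runs: `values.append(32)` → values = [29, 32].
Result: [29, 32]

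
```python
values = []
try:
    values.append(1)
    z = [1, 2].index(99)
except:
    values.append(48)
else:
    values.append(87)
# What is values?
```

Step-by-step execution trace:
1. try: `values.append(1)` → values = [1].
2. `z = [1, 2].index(99)` raises ValueError.
3. bare `except` matches → `values.append(48)` → values = [1, 48].
4. `else` is skipped (an exception was raised).
Result: [1, 48]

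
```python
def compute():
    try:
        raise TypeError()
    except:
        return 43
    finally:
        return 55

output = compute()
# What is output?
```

Step-by-step execution trace:
1. `compute()` enters try: `raise TypeError()` raises TypeError.
2. bare `except` matches → `return 43` sets pending return value 43.
3. Before returning, `finally: return 55` runs and overrides the pending return.
4. compute() returns 55 → output = 55.
Result: 55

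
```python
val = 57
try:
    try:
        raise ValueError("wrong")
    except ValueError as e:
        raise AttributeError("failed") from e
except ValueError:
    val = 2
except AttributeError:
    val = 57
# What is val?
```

Step-by-step execution trace:
1. Inner try raises ValueError; inner `except ValueError as e` catches it.
2. `raise AttributeError(...) from e` raises AttributeError (ValueError is attached as __cause__, but only AttributeError is active).
3. Outer `except ValueError` does not match AttributeError; skipped.
4. Outer `except AttributeError` matches → val = 57.
Result: 57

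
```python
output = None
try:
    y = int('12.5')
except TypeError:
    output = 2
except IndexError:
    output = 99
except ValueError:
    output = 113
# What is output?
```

Step-by-step execution trace:
1. `y = int('12.5')` raises ValueError.
2. `except TypeError` does not match ValueError; skipped.
3. `except IndexError` does not match ValueError; skipped.
4. `except ValueError` matches → output = 113.
Result: 113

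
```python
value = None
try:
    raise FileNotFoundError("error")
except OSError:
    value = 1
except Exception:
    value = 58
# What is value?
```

Step-by-step execution trace:
1. `raise FileNotFoundError(...)` raises FileNotFoundError.
2. `except OSError` matches (FileNotFoundError is a subclass of OSError) → value = 1.
3. `except Exception` is not reached.
Result: 1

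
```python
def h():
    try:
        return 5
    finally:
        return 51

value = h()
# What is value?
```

Step-by-step execution trace:
1. `h()` enters try: `return 5` sets pending return value 5.
2. Before returning, `finally: return 51` runs and overrides the pending return.
3. h() returns 51 → value = 51.
Result: 51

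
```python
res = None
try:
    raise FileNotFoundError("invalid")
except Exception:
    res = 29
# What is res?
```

Step-by-step execution trace:
1. `raise FileNotFoundError(...)` raises FileNotFoundError.
2. `except Exception` matches (FileNotFoundError is a subclass of Exception) → res = 29.
Result: 29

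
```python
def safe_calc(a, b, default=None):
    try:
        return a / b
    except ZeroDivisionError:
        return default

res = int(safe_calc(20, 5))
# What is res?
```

Step-by-step execution trace:
1. `safe_calc(20, 5)` enters try: `return 20 / 5` → returns 4.0. No exception raised.
2. `except ZeroDivisionError` is skipped.
3. `int(4.0)` → 4 → res = 4.
Result: 4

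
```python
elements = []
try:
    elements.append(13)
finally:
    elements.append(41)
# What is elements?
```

Step-by-step execution trace:
1. try: `elements.append(13)` → elements = [13].
2. The try body completes without raising.
3. finally always runs: `elements.append(41)` → elements = [13, 41].
Result: [13, 41]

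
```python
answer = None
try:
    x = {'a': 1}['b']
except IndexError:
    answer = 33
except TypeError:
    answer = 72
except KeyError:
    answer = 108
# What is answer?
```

Step-by-step execution trace:
1. `x = {'a': 1}['b']` raises KeyError.
2. `except IndexError` does not match KeyError; skipped.
3. `except TypeError` does not match KeyError; skipped.
4. `except KeyError` matches → answer = 108.
Result: 108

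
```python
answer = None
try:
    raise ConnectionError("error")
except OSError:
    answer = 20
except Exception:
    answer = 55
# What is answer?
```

Step-by-step execution trace:
1. `raise ConnectionError(...)` raises ConnectionError.
2. `except OSError` matches (ConnectionError is a subclass of OSError) → answer = 20.
3. `except Exception` is not reached.
Result: 20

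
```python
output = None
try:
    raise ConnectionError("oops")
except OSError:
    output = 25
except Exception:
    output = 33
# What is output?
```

Step-by-step execution trace:
1. `raise ConnectionError(...)` raises ConnectionError.
2. `except OSError` matches (ConnectionError is a subclass of OSError) → output = 25.
3. `except Exception` is not reached.
Result: 25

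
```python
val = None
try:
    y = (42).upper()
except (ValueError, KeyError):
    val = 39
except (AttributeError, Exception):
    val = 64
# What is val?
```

Step-by-step execution trace:
1. `y = (42).upper()` raises AttributeError.
2. `except (ValueError, KeyError)` does not match AttributeError; skipped.
3. `except (AttributeError, Exception)` matches (AttributeError is in the tuple) → val = 64.
Result: 64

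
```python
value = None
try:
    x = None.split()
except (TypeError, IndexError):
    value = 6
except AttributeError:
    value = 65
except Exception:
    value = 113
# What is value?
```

Step-by-step execution trace:
1. `x = None.split()` raises AttributeError.
2. `except (TypeError, IndexError)` does not match AttributeError; skipped.
3. `except AttributeError` matches (exact type match) → value = 65.
4. `except Exception` is not reached.
Result: 65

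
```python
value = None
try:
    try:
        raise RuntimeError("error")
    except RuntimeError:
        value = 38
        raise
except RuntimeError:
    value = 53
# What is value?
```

Step-by-step execution trace:
1. Inner try: `raise RuntimeError("error")` raises RuntimeError.
2. Inner `except RuntimeError` matches → value = 38.
3. bare `raise` re-raises the same RuntimeError.
4. Outer `except RuntimeError` matches → value = 53.
Result: 53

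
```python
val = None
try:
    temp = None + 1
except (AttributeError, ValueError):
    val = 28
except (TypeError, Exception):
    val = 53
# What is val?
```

Step-by-step execution trace:
1. `temp = None + 1` raises TypeError.
2. `except (AttributeError, ValueError)` does not match TypeError; skipped.
3. `except (TypeError, Exception)` matches (TypeError is in the tuple) → val = 53.
Result: 53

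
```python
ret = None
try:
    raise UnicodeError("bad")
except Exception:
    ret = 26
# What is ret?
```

Step-by-step execution trace:
1. `raise UnicodeError(...)` raises UnicodeError.
2. `except Exception` matches (UnicodeError is a subclass of Exception) → ret = 26.
Result: 26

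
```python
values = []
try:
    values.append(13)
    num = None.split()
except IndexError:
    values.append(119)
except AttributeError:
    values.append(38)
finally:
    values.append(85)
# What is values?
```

Step-by-step execution trace:
1. try: `values.append(13)` → values = [13].
2. `num = None.split()` raises AttributeError.
3. `except IndexError` does not match AttributeError; skipped.
4. `except AttributeError` matches → `values.append(38)` → values = [13, 38].
5. finally always runs: `values.append(85)` → values = [13, 38, 85].
Result: [13, 38, 85]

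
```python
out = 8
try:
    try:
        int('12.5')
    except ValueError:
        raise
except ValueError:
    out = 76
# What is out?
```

Step-by-step execution trace:
1. Inner try: `int('12.5')` raises ValueError.
2. Inner `except ValueError` matches; bare `raise` re-raises the same ValueError.
3. Outer `except ValueError` matches → out = 76.
Result: 76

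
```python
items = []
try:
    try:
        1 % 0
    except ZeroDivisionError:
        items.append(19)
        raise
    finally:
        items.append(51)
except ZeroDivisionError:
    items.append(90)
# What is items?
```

Step-by-step execution trace:
1. Inner try: `1 % 0` raises ZeroDivisionError.
2. Inner `except ZeroDivisionError` matches → `items.append(19)` → items = [19].
3. bare `raise` re-raises ZeroDivisionError.
4. Inner `finally` runs during unwinding: `items.append(51)` → items = [19, 51].
5. Outer `except ZeroDivisionError` matches → `items.append(90)` → items = [19, 51, 90].
Result: [19, 51, 90]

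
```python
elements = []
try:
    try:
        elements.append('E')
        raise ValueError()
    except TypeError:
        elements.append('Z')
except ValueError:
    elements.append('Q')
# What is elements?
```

Step-by-step execution trace:
1. Inner try: `elements.append('E')` → elements = ['E'].
2. `raise ValueError()` raises ValueError.
3. Inner `except TypeError` does not match ValueError; exception propagates to outer try.
4. Outer `except ValueError` matches → `elements.append('Q')` → elements = ['E', 'Q'].
Result: ['E', 'Q']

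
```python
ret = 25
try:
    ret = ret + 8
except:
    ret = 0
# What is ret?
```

Step-by-step execution trace:
1. ret starts at 25.
2. try: `ret = ret + 8` → ret = 33. No exception raised.
3. `except` is skipped.
Result: 33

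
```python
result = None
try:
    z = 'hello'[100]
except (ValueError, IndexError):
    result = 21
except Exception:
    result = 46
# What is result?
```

Step-by-step execution trace:
1. `z = 'hello'[100]` raises IndexError.
2. `except (ValueError, IndexError)` matches (IndexError is in the tuple) → result = 21.
3. `except Exception` is not reached.
Result: 21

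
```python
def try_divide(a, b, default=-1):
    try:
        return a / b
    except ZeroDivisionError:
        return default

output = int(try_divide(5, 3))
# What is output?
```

Step-by-step execution trace:
1. `try_divide(5, 3)` enters try: `return 5 / 3` → returns 1.6666666666666667. No exception raised.
2. `except ZeroDivisionError` is skipped.
3. `int(1.6666666666666667)` → 1 → output = 1.
Result: 1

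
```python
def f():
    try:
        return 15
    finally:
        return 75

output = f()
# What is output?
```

Step-by-step execution trace:
1. `f()` enters try: `return 15` sets pending return value 15.
2. Before returning, `finally: return 75` runs and overrides the pending return.
3. f() returns 75 → output = 75.
Result: 75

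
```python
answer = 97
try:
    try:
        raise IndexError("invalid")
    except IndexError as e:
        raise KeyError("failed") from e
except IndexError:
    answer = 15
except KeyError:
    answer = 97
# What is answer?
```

Step-by-step execution trace:
1. Inner try raises IndexError; inner `except IndexError as e` catches it.
2. `raise KeyError(...) from e` raises KeyError (IndexError is attached as __cause__, but only KeyError is active).
3. Outer `except IndexError` does not match KeyError; skipped.
4. Outer `except KeyError` matches → answer = 97.
Result: 97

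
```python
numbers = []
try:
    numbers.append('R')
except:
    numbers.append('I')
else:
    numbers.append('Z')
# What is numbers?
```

Step-by-step execution trace:
1. try: `numbers.append('R')` → numbers = ['R']. No exception raised.
2. `except` is skipped.
3. `else` runs (try completed without exception): `numbers.append('Z')` → numbers = ['R', 'Z'].
Result: ['R', 'Z']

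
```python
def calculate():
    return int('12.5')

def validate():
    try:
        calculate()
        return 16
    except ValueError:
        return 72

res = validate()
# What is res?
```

Step-by-step execution trace:
1. `validate()` calls `calculate()`.
2. `calculate()` evaluates `int('12.5')`, which raises ValueError; it propagates to the caller.
3. `return 16` is not reached.
4. `except ValueError` in validate matches → returns 72.
5. res = 72.
Result: 72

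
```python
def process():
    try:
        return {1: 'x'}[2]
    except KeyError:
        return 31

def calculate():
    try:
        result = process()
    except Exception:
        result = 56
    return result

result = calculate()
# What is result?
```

Step-by-step execution trace:
1. `calculate()` calls `process()`.
2. In process: `{1: 'x'}[2]` raises KeyError; `except KeyError` catches it → returns 31.
3. In calculate: `result = process()` → result = 31. No exception reaches calculate.
4. `except Exception` is skipped; calculate returns 31.
5. result = 31.
Result: 31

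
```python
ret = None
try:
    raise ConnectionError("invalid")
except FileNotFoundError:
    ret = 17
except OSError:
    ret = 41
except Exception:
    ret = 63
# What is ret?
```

Step-by-step execution trace:
1. `raise ConnectionError(...)` raises ConnectionError.
2. `except FileNotFoundError` does not match (ConnectionError is not a subclass of FileNotFoundError); skipped.
3. `except OSError` matches (ConnectionError is a subclass of OSError) → ret = 41.
4. `except Exception` is not reached.
Result: 41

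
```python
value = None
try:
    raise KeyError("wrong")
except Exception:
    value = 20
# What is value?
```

Step-by-step execution trace:
1. `raise KeyError(...)` raises KeyError.
2. `except Exception` matches (KeyError is a subclass of Exception) → value = 20.
Result: 20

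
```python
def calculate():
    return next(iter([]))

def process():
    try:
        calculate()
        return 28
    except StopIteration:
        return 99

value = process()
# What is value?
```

Step-by-step execution trace:
1. `process()` calls `calculate()`.
2. `calculate()` evaluates `next(iter([]))`, which raises StopIteration; it propagates to the caller.
3. `return 28` is not reached.
4. `except StopIteration` in process matches → returns 99.
5. value = 99.
Result: 99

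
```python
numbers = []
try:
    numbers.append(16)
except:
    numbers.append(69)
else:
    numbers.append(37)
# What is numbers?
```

Step-by-step execution trace:
1. try: `numbers.append(16)` → numbers = [16]. No exception raised.
2. `except` is skipped.
3. `else` runs (try completed without exception): `numbers.append(37)` → numbers = [16, 37].
Result: [16, 37]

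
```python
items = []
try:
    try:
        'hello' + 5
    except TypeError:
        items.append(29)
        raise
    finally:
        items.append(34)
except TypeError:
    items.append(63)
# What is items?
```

Step-by-step execution trace:
1. Inner try: `'hello' + 5` raises TypeError.
2. Inner `except TypeError` matches → `items.append(29)` → items = [29].
3. bare `raise` re-raises TypeError.
4. Inner `finally` runs during unwinding: `items.append(34)` → items = [29, 34].
5. Outer `except TypeError` matches → `items.append(63)` → items = [29, 34, 63].
Result: [29, 34, 63]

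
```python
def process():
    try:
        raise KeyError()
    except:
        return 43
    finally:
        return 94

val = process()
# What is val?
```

Step-by-step execution trace:
1. `process()` enters try: `raise KeyError()` raises KeyError.
2. bare `except` matches → `return 43` sets pending return value 43.
3. Before returning, `finally: return 94` runs and overrides the pending return.
4. process() returns 94 → val = 94.
Result: 94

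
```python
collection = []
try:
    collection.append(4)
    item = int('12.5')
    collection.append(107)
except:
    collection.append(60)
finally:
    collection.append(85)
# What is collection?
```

Step-by-step execution trace:
1. try: `collection.append(4)` → collection = [4].
2. `item = int('12.5')` raises ValueError; `collection.append(107)` is not reached.
3. bare `except` matches → `collection.append(60)` → collection = [4, 60].
4. finally always runs: `collection.append(85)` → collection = [4, 60, 85].
Result: [4, 60, 85]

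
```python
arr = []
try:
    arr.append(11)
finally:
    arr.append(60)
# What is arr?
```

Step-by-step execution trace:
1. try: `arr.append(11)` → arr = [11].
2. The try body completes without raising.
3. finally always runs: `arr.append(60)` → arr = [11, 60].
Result: [11, 60]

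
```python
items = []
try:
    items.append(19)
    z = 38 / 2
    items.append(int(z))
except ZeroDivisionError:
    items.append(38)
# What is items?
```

Step-by-step execution trace:
1. try: `items.append(19)` → items = [19].
2. `z = 38 / 2` → z = 19.0. No exception raised.
3. `items.append(int(z))` → items = [19, 19].
4. `except ZeroDivisionError` is skipped (no exception was raised).
Result: [19, 19]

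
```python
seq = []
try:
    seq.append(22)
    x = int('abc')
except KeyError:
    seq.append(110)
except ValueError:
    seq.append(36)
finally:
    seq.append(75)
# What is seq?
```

Step-by-step execution trace:
1. try: `seq.append(22)` → seq = [22].
2. `x = int('abc')` raises ValueError.
3. `except KeyError` does not match ValueError; skipped.
4. `except ValueError` matches → `seq.append(36)` → seq = [22, 36].
5. finally always runs: `seq.append(75)` → seq = [22, 36, 75].
Result: [22, 36, 75]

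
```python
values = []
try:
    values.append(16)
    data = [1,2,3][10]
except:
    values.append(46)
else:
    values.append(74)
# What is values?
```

Step-by-step execution trace:
1. try: `values.append(16)` → values = [16].
2. `data = [1,2,3][10]` raises IndexError.
3. bare `except` matches → `values.append(46)` → values = [16, 46].
4. `else` is skipped (an exception was raised).
Result: [16, 46]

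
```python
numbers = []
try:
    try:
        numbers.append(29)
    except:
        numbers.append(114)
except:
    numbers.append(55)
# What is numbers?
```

Step-by-step execution trace:
1. Inner try: `numbers.append(29)` → numbers = [29]. No exception raised.
2. Inner `except` is skipped.
3. Inner try completes normally; outer `except` is skipped.
Result: [29]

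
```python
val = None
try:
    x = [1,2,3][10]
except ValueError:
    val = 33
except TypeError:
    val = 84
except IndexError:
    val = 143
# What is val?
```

Step-by-step execution trace:
1. `x = [1,2,3][10]` raises IndexError.
2. `except ValueError` does not match IndexError; skipped.
3. `except TypeError` does not match IndexError; skipped.
4. `except IndexError` matches → val = 143.
Result: 143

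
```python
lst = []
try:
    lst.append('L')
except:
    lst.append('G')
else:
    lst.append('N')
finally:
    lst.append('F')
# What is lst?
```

Step-by-step execution trace:
1. try: `lst.append('L')` → lst = ['L']. No exception raised.
2. `except` is skipped.
3. `else` runs: `lst.append('N')` → lst = ['L', 'N'].
4. `finally` always runs: `lst.append('F')` → lst = ['L', 'N', 'F'].
Result: ['L', 'N', 'F']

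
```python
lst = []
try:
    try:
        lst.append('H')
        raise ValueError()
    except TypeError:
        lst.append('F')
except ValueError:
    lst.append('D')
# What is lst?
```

Step-by-step execution trace:
1. Inner try: `lst.append('H')` → lst = ['H'].
2. `raise ValueError()` raises ValueError.
3. Inner `except TypeError` does not match ValueError; exception propagates to outer try.
4. Outer `except ValueError` matches → `lst.append('D')` → lst = ['H', 'D'].
Result: ['H', 'D']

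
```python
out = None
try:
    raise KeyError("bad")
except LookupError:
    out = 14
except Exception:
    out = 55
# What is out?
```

Step-by-step execution trace:
1. `raise KeyError(...)` raises KeyError.
2. `except LookupError` matches (KeyError is a subclass of LookupError) → out = 14.
3. `except Exception` is not reached.
Result: 14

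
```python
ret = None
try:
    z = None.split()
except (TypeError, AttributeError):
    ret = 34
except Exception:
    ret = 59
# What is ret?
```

Step-by-step execution trace:
1. `z = None.split()` raises AttributeError.
2. `except (TypeError, AttributeError)` matches (AttributeError is in the tuple) → ret = 34.
3. `except Exception` is not reached.
Result: 34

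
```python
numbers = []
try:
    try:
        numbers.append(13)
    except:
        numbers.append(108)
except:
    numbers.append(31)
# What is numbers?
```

Step-by-step execution trace:
1. Inner try: `numbers.append(13)` → numbers = [13]. No exception raised.
2. Inner `except` is skipped.
3. Inner try completes normally; outer `except` is skipped.
Result: [13]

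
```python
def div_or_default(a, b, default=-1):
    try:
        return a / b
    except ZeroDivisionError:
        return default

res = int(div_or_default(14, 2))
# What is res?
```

Step-by-step execution trace:
1. `div_or_default(14, 2)` enters try: `return 14 / 2` → returns 7.0. No exception raised.
2. `except ZeroDivisionError` is skipped.
3. `int(7.0)` → 7 → res = 7.
Result: 7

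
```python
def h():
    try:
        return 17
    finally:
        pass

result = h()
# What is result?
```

Step-by-step execution trace:
1. `h()` enters try: `return 17` sets pending return value 17.
2. Before returning, `finally: pass` runs (no effect).
3. h() returns 17 → result = 17.
Result: 17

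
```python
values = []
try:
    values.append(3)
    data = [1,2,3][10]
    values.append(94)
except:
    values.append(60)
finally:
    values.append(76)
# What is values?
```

Step-by-step execution trace:
1. try: `values.append(3)` → values = [3].
2. `data = [1,2,3][10]` raises IndexError; `values.append(94)` is not reached.
3. bare `except` matches → `values.append(60)` → values = [3, 60].
4. finally always runs: `values.append(76)` → values = [3, 60, 76].
Result: [3, 60, 76]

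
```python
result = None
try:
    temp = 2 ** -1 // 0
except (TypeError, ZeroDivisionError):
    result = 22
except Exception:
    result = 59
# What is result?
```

Step-by-step execution trace:
1. `temp = 2 ** -1 // 0` raises ZeroDivisionError.
2. `except (TypeError, ZeroDivisionError)` matches (ZeroDivisionError is in the tuple) → result = 22.
3. `except Exception` is not reached.
Result: 22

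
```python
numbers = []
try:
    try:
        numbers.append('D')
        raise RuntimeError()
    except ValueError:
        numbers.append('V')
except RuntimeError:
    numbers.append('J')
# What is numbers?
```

Step-by-step execution trace:
1. Inner try: `numbers.append('D')` → numbers = ['D'].
2. `raise RuntimeError()` raises RuntimeError.
3. Inner `except ValueError` does not match RuntimeError; exception propagates to outer try.
4. Outer `except RuntimeError` matches → `numbers.append('J')` → numbers = ['D', 'J'].
Result: ['D', 'J']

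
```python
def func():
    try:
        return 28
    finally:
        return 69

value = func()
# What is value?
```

Step-by-step execution trace:
1. `func()` enters try: `return 28` sets pending return value 28.
2. Before returning, `finally: return 69` runs and overrides the pending return.
3. func() returns 69 → value = 69.
Result: 69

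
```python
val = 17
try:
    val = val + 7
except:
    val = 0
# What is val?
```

Step-by-step execution trace:
1. val starts at 17.
2. try: `val = val + 7` → val = 24. No exception raised.
3. `except` is skipped.
Result: 24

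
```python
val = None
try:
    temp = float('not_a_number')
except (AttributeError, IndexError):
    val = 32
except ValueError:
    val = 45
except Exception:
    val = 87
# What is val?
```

Step-by-step execution trace:
1. `temp = float('not_a_number')` raises ValueError.
2. `except (AttributeError, IndexError)` does not match ValueError; skipped.
3. `except ValueError` matches (exact type match) → val = 45.
4. `except Exception` is not reached.
Result: 45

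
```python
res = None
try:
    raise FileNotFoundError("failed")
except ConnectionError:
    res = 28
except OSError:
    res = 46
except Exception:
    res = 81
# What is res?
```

Step-by-step execution trace:
1. `raise FileNotFoundError(...)` raises FileNotFoundError.
2. `except ConnectionError` does not match (FileNotFoundError is not a subclass of ConnectionError); skipped.
3. `except OSError` matches (FileNotFoundError is a subclass of OSError) → res = 46.
4. `except Exception` is not reached.
Result: 46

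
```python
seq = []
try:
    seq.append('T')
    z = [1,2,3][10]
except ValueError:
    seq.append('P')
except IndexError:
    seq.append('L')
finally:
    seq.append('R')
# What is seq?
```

Step-by-step execution trace:
1. try: `seq.append('T')` → seq = ['T'].
2. `z = [1,2,3][10]` raises IndexError.
3. `except ValueError` does not match IndexError; skipped.
4. `except IndexError` matches → `seq.append('L')` → seq = ['T', 'L'].
5. finally always runs: `seq.append('R')` → seq = ['T', 'L', 'R'].
Result: ['T', 'L', 'R']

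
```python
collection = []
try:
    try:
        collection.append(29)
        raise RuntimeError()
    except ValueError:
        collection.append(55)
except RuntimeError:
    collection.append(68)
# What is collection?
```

Step-by-step execution trace:
1. Inner try: `collection.append(29)` → collection = [29].
2. `raise RuntimeError()` raises RuntimeError.
3. Inner `except ValueError` does not match RuntimeError; exception propagates to outer try.
4. Outer `except RuntimeError` matches → `collection.append(68)` → collection = [29, 68].
Result: [29, 68]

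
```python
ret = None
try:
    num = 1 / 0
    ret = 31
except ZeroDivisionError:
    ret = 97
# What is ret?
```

Step-by-step execution trace:
1. `num = 1 / 0` raises ZeroDivisionError.
2. `ret = 31` is not reached.
3. `except ZeroDivisionError` matches → ret = 97.
Result: 97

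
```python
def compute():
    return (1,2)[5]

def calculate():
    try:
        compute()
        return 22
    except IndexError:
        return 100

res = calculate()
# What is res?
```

Step-by-step execution trace:
1. `calculate()` calls `compute()`.
2. `compute()` evaluates `(1,2)[5]`, which raises IndexError; it propagates to the caller.
3. `return 22` is not reached.
4. `except IndexError` in calculate matches → returns 100.
5. res = 100.
Result: 100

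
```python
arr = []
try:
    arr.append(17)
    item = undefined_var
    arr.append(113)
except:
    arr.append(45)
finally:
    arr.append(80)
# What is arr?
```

Step-by-step execution trace:
1. try: `arr.append(17)` → arr = [17].
2. `item = undefined_var` raises NameError; `arr.append(113)` is not reached.
3. bare `except` matches → `arr.append(45)` → arr = [17, 45].
4. finally always runs: `arr.append(80)` → arr = [17, 45, 80].
Result: [17, 45, 80]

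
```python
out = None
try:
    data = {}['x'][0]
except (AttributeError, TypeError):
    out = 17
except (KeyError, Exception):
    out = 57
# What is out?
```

Step-by-step execution trace:
1. `data = {}['x'][0]` raises KeyError.
2. `except (AttributeError, TypeError)` does not match KeyError; skipped.
3. `except (KeyError, Exception)` matches (KeyError is in the tuple) → out = 57.
Result: 57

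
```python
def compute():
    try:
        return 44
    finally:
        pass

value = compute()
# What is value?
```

Step-by-step execution trace:
1. `compute()` enters try: `return 44` sets pending return value 44.
2. Before returning, `finally: pass` runs (no effect).
3. compute() returns 44 → value = 44.
Result: 44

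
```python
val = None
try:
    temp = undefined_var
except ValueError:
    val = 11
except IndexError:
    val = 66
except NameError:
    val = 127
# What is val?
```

Step-by-step execution trace:
1. `temp = undefined_var` raises NameError.
2. `except ValueError` does not match NameError; skipped.
3. `except IndexError` does not match NameError; skipped.
4. `except NameError` matches → val = 127.
Result: 127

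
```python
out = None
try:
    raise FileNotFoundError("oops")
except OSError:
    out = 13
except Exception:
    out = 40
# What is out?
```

Step-by-step execution trace:
1. `raise FileNotFoundError(...)` raises FileNotFoundError.
2. `except OSError` matches (FileNotFoundError is a subclass of OSError) → out = 13.
3. `except Exception` is not reached.
Result: 13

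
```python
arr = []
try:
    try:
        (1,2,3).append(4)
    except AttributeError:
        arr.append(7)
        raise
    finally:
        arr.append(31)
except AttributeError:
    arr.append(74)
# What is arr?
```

Step-by-step execution trace:
1. Inner try: `(1,2,3).append(4)` raises AttributeError.
2. Inner `except AttributeError` matches → `arr.append(7)` → arr = [7].
3. bare `raise` re-raises AttributeError.
4. Inner `finally` runs during unwinding: `arr.append(31)` → arr = [7, 31].
5. Outer `except AttributeError` matches → `arr.append(74)` → arr = [7, 31, 74].
Result: [7, 31, 74]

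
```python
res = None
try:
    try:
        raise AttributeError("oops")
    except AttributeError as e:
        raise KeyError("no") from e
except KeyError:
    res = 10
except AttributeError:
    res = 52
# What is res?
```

Step-by-step execution trace:
1. Inner try raises AttributeError; inner `except AttributeError as e` catches it.
2. `raise KeyError(...) from e` raises KeyError (AttributeError is attached as __cause__, but only KeyError is active).
3. Outer `except KeyError` matches → res = 10.
4. `except AttributeError` is not reached.
Result: 10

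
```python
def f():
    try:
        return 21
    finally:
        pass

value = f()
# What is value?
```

Step-by-step execution trace:
1. `f()` enters try: `return 21` sets pending return value 21.
2. Before returning, `finally: pass` runs (no effect).
3. f() returns 21 → value = 21.
Result: 21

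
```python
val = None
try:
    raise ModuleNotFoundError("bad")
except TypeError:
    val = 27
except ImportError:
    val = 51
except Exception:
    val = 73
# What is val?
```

Step-by-step execution trace:
1. `raise ModuleNotFoundError(...)` raises ModuleNotFoundError.
2. `except TypeError` does not match (ModuleNotFoundError is not a subclass of TypeError); skipped.
3. `except ImportError` matches (ModuleNotFoundError is a subclass of ImportError) → val = 51.
4. `except Exception` is not reached.
Result: 51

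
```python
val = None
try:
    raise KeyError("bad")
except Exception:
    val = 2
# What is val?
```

Step-by-step execution trace:
1. `raise KeyError(...)` raises KeyError.
2. `except Exception` matches (KeyError is a subclass of Exception) → val = 2.
Result: 2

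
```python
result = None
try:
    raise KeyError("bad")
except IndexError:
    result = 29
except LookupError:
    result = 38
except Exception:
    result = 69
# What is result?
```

Step-by-step execution trace:
1. `raise KeyError(...)` raises KeyError.
2. `except IndexError` does not match (KeyError is not a subclass of IndexError); skipped.
3. `except LookupError` matches (KeyError is a subclass of LookupError) → result = 38.
4. `except Exception` is not reached.
Result: 38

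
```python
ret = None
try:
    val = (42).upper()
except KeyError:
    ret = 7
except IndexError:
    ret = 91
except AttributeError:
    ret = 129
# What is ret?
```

Step-by-step execution trace:
1. `val = (42).upper()` raises AttributeError.
2. `except KeyError` does not match AttributeError; skipped.
3. `except IndexError` does not match AttributeError; skipped.
4. `except AttributeError` matches → ret = 129.
Result: 129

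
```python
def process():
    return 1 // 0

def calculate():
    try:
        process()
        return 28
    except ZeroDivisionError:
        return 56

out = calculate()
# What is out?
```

Step-by-step execution trace:
1. `calculate()` calls `process()`.
2. `process()` evaluates `1 // 0`, which raises ZeroDivisionError; it propagates to the caller.
3. `return 28` is not reached.
4. `except ZeroDivisionError` in calculate matches → returns 56.
5. out = 56.
Result: 56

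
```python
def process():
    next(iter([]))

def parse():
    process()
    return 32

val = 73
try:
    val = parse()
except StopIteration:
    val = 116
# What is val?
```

Step-by-step execution trace:
1. val starts at 73.
2. try: `parse()` calls `process()`.
3. `process()` evaluates `next(iter([]))`, which raises StopIteration; it propagates through parse (uncaught).
4. `return 32` in parse is not reached; the assignment to val does not complete.
5. `except StopIteration` matches → val = 116.
Result: 116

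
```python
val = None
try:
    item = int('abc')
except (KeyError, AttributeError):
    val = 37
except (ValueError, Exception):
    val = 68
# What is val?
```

Step-by-step execution trace:
1. `item = int('abc')` raises ValueError.
2. `except (KeyError, AttributeError)` does not match ValueError; skipped.
3. `except (ValueError, Exception)` matches (ValueError is in the tuple) → val = 68.
Result: 68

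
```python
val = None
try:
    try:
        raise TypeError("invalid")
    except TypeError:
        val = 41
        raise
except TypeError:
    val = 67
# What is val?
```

Step-by-step execution trace:
1. Inner try: `raise TypeError("invalid")` raises TypeError.
2. Inner `except TypeError` matches → val = 41.
3. bare `raise` re-raises the same TypeError.
4. Outer `except TypeError` matches → val = 67.
Result: 67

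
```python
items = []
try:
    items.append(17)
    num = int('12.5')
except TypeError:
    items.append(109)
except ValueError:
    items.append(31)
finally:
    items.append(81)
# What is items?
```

Step-by-step execution trace:
1. try: `items.append(17)` → items = [17].
2. `num = int('12.5')` raises ValueError.
3. `except TypeError` does not match ValueError; skipped.
4. `except ValueError` matches → `items.append(31)` → items = [17, 31].
5. finally always runs: `items.append(81)` → items = [17, 31, 81].
Result: [17, 31, 81]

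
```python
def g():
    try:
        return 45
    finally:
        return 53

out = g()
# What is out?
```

Step-by-step execution trace:
1. `g()` enters try: `return 45` sets pending return value 45.
2. Before returning, `finally: return 53` runs and overrides the pending return.
3. g() returns 53 → out = 53.
Result: 53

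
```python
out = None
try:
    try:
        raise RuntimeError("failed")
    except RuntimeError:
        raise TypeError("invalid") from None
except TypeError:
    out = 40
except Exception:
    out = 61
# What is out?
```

Step-by-step execution trace:
1. Inner try raises RuntimeError; inner `except RuntimeError` catches it.
2. `raise TypeError(...) from None` raises TypeError (from None suppresses __context__, but the active exception is still TypeError).
3. Outer `except TypeError` matches → out = 40.
4. `except Exception` is not reached.
Result: 40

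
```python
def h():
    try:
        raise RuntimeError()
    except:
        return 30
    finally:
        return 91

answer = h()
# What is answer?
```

Step-by-step execution trace:
1. `h()` enters try: `raise RuntimeError()` raises RuntimeError.
2. bare `except` matches → `return 30` sets pending return value 30.
3. Before returning, `finally: return 91` runs and overrides the pending return.
4. h() returns 91 → answer = 91.
Result: 91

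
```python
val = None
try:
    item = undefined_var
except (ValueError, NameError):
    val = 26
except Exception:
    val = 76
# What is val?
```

Step-by-step execution trace:
1. `item = undefined_var` raises NameError.
2. `except (ValueError, NameError)` matches (NameError is in the tuple) → val = 26.
3. `except Exception` is not reached.
Result: 26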